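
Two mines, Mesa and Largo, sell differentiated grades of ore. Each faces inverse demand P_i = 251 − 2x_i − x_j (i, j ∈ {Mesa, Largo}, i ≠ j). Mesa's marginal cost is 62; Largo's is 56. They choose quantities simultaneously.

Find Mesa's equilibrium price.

Mine Mesa's profit: π = x_{Mesa}(251 − 2x_{Mesa} − x_{Largo}) − 62x_{Mesa}.
∂π/∂x_{Mesa} = 189 − 4x_{Mesa} − x_{Largo} = 0 ⇒ x_{Mesa} = 47.25 − 0.25x_{Largo}.
Similarly x_{Largo} = 48.75 − 0.25x_{Mesa}.
Substituting the second reaction function into the first: x_{Mesa} = 47.25 − 0.25(48.75 − 0.25x_{Mesa}), which gives 0.9375x_{Mesa} = 35.0625 ⇒ x_{Mesa} = 37.4.
Then x_{Largo} = 48.75 − 0.25·37.4 = 39.4.
P_{Mesa} = 251 − 2·37.4 − 39.4 = 136.8.

136.8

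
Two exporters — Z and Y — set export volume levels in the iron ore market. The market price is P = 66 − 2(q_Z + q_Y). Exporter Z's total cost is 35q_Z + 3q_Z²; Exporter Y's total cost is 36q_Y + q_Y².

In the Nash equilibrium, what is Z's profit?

25.3125

Exporter Z's profit: π = q_Z(66 − 2(q_Z + q_Y)) − 35q_Z − 3q_Z².
∂π/∂q_Z = 31 − 10q_Z − 2q_Y = 0, so q_Z = 3.1 − 0.2q_Y.
For Y: ∂π/∂q_Y = 30 − 6q_Y − 2q_Z = 0 ⇒ q_Y = 5 − (1/3)q_Z.
Solving the two reaction functions simultaneously: (1 − (−0.2)(−1/3))q_Z = 3.1 − 0.2·5, so (14/15)q_Z = 2.1 and q_Z = 2.25.
Then q_Y = 5 − (1/3)·2.25 = 4.25.
Price P = 66 − 2·6.5 = 53.
Z's profit: (53 − 35)·2.25 − 3(2.25)² = 25.3125.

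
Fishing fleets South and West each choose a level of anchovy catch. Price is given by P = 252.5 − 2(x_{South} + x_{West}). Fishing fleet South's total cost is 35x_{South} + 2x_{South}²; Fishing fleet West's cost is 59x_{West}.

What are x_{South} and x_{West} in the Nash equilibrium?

17.25, 39.75

Fishing fleet South's profit: π = x_{South}(252.5 − 2(x_{South} + x_{West})) − 35x_{South} − 2x_{South}².
∂π/∂x_{South} = 217.5 − 8x_{South} − 2x_{West} = 0, so x_{South} = 27.1875 − 0.25x_{West}.
For West: ∂π/∂x_{West} = 193.5 − 4x_{West} − 2x_{South} = 0 ⇒ x_{West} = 48.375 − 0.5x_{South}.
Plugging x_{West} into South's best response: x_{South} = 27.1875 − 0.25(48.375 − 0.5x_{South}) ⇒ 0.875x_{South} = 483/32, so x_{South} = 17.25.
Then x_{West} = 48.375 − 0.5·17.25 = 39.75.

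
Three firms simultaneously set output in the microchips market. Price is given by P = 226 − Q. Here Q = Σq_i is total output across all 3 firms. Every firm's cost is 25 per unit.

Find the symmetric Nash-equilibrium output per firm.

50.25

A representative firm's profit is π_i = q_i(226 − Q) − 25q_i, with Q = q_i + Σ_{j≠i} q_j.
First-order condition: 201 − 2q_i − Σ_{j≠i} q_j = 0.
In a symmetric equilibrium every firm chooses the same q, so Σ_{j≠i} q_j = 2q. The condition becomes 201 − 4q = 0, giving q = 201/4 = 50.25.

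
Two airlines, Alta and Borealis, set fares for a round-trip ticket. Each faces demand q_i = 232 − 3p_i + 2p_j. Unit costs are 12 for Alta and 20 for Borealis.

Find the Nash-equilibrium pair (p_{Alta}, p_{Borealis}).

68.5, 71.5

Alta's profit: π = (p_{Alta} − 12)(232 − 3p_{Alta} + 2p_{Borealis}).
∂π/∂p_{Alta} = 268 − 6p_{Alta} + 2p_{Borealis} = 0 ⇒ p_{Alta} = 134/3 + (1/3)p_{Borealis}.
Similarly p_{Borealis} = 146/3 + (1/3)p_{Alta}.
Plugging p_{Borealis} into Alta's best response: p_{Alta} = 134/3 + (1/3)(146/3 + (1/3)p_{Alta}) ⇒ (8/9)p_{Alta} = 548/9, so p_{Alta} = 68.5.
Then p_{Borealis} = 146/3 + (1/3)·68.5 = 71.5.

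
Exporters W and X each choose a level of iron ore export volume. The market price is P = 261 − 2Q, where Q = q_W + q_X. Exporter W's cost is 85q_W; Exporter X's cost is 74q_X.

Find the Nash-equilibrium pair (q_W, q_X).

Exporter W's profit: π = q_W(261 − 2(q_W + q_X)) − 85q_W.
∂π/∂q_W = 176 − 4q_W − 2q_X = 0, so q_W = 44 − 0.5q_X.
By the same steps for X: q_X = 46.75 − 0.5q_W.
Substituting the second reaction function into the first: q_W = 44 − 0.5(46.75 − 0.5q_W), which gives 0.75q_W = 20.625 ⇒ q_W = 27.5.
Then q_X = 46.75 − 0.5·27.5 = 33.

27.5, 33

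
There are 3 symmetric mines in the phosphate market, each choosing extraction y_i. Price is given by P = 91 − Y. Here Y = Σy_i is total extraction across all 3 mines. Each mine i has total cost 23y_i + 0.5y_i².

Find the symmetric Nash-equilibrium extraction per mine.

A representative mine's profit is π_i = y_i(91 − Y) − 23y_i − 0.5y_i², with Y = y_i + Σ_{j≠i} y_j.
First-order condition: 68 − 3y_i − Σ_{j≠i} y_j = 0.
Imposing symmetry (y_j = y for all j) turns Σ_{j≠i} y_j into 2y, so 68 = 5y and y = 13.6.

13.6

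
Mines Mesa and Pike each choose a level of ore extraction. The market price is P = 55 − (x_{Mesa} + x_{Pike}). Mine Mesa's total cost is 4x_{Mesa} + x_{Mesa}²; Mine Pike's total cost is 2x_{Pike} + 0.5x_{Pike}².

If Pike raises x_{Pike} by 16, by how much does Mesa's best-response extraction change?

-4

Mine Mesa's profit: π = x_{Mesa}(55 − (x_{Mesa} + x_{Pike})) − 4x_{Mesa} − x_{Mesa}².
∂π/∂x_{Mesa} = 51 − 4x_{Mesa} − x_{Pike} = 0, so x_{Mesa} = 12.75 − 0.25x_{Pike}.
The reaction-function slope is −0.25, so a 16-unit rise in x_{Pike} moves x_{Mesa} by −0.25 × 16 = −4. Mesa's best response falls — the actions are strategic substitutes.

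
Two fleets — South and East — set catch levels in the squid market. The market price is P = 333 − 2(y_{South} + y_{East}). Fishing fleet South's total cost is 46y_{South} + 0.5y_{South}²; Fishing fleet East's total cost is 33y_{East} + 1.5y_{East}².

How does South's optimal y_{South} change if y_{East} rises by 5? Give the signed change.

Fishing fleet South's profit: π = y_{South}(333 − 2(y_{South} + y_{East})) − 46y_{South} − 0.5y_{South}².
∂π/∂y_{South} = 287 − 5y_{South} − 2y_{East} = 0, so y_{South} = 57.4 − 0.4y_{East}.
The reaction-function slope is −0.4, so a 5-unit rise in y_{East} moves y_{South} by −0.4 × 5 = −2. South's best response falls — the actions are strategic substitutes.

-2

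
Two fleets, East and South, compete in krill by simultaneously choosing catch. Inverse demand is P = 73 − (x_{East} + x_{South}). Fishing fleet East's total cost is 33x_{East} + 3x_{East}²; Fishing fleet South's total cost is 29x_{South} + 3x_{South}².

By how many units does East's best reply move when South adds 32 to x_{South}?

Fishing fleet East's profit: π = x_{East}(73 − (x_{East} + x_{South})) − 33x_{East} − 3x_{East}².
∂π/∂x_{East} = 40 − 8x_{East} − x_{South} = 0, so x_{East} = 5 − 0.125x_{South}.
The reaction-function slope is −0.125, so a 32-unit rise in x_{South} moves x_{East} by −0.125 × 32 = −4. East's best response falls — the actions are strategic substitutes.

-4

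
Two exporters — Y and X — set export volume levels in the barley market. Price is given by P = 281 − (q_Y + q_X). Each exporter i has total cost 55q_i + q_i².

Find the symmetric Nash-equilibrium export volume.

Exporter Y's profit: π = q_Y(281 − (q_Y + q_X)) − 55q_Y − q_Y².
∂π/∂q_Y = 226 − 4q_Y − q_X = 0, so q_Y = 56.5 − 0.25q_X.
Setting q_Y = q_X in the reaction function: q_Y = 56.5 − 0.25q_Y, so q_Y = 56.5 / 1.25 = 45.2.

45.2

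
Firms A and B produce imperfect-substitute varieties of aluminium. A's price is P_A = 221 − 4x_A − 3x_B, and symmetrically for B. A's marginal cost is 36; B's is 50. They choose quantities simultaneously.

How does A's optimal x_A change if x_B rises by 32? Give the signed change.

-12

Firm A's profit: π = x_A(221 − 4x_A − 3x_B) − 36x_A.
∂π/∂x_A = 185 − 8x_A − 3x_B = 0 ⇒ x_A = 23.125 − 0.375x_B.
The reaction-function slope is −0.375, so a 32-unit rise in x_B moves x_A by −0.375 × 32 = −12. A's best response falls — the actions are strategic substitutes.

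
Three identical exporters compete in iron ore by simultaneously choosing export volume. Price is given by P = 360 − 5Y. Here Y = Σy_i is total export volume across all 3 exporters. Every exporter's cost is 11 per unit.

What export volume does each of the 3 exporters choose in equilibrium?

A representative exporter's profit is π_i = y_i(360 − 5Y) − 11y_i, with Y = y_i + Σ_{j≠i} y_j.
First-order condition: 349 − 10y_i − 5Σ_{j≠i} y_j = 0.
With identical exporters, set every y_j = y: then 349 − 10y − 10y = 0, i.e. y = 349/20 = 17.45.

17.45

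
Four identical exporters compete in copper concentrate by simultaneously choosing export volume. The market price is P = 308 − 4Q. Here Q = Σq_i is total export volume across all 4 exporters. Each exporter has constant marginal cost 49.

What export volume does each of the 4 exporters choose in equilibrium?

A representative exporter's profit is π_i = q_i(308 − 4Q) − 49q_i, with Q = q_i + Σ_{j≠i} q_j.
First-order condition: 259 − 8q_i − 4Σ_{j≠i} q_j = 0.
In a symmetric equilibrium every exporter chooses the same q, so Σ_{j≠i} q_j = 3q. The condition becomes 259 − 20q = 0, giving q = 259/20 = 12.95.

12.95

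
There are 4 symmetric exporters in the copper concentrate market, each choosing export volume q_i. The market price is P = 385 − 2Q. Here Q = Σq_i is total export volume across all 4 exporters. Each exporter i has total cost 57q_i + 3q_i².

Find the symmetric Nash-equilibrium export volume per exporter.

20.5

A representative exporter's profit is π_i = q_i(385 − 2Q) − 57q_i − 3q_i², with Q = q_i + Σ_{j≠i} q_j.
First-order condition: 328 − 10q_i − 2Σ_{j≠i} q_j = 0.
In a symmetric equilibrium every exporter chooses the same q, so Σ_{j≠i} q_j = 3q. The condition becomes 328 − 16q = 0, giving q = 328/16 = 20.5.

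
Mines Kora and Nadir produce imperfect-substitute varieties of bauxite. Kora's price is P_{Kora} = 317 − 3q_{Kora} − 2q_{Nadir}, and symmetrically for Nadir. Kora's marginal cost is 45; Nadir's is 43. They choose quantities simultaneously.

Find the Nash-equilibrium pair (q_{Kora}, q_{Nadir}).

Mine Kora's profit: π = q_{Kora}(317 − 3q_{Kora} − 2q_{Nadir}) − 45q_{Kora}.
∂π/∂q_{Kora} = 272 − 6q_{Kora} − 2q_{Nadir} = 0 ⇒ q_{Kora} = 136/3 − (1/3)q_{Nadir}.
Similarly q_{Nadir} = 137/3 − (1/3)q_{Kora}.
Substituting the second reaction function into the first: q_{Kora} = 136/3 − (1/3)(137/3 − (1/3)q_{Kora}), which gives (8/9)q_{Kora} = 271/9 ⇒ q_{Kora} = 33.875.
Then q_{Nadir} = 137/3 − (1/3)·33.875 = 34.375.

33.875, 34.375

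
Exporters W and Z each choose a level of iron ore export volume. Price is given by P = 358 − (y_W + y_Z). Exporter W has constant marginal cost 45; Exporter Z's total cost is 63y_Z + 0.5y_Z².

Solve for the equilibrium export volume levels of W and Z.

Exporter W's profit: π = y_W(358 − (y_W + y_Z)) − 45y_W.
∂π/∂y_W = 313 − 2y_W − y_Z = 0, so y_W = 156.5 − 0.5y_Z.
For Z: ∂π/∂y_Z = 295 − 3y_Z − y_W = 0 ⇒ y_Z = 295/3 − (1/3)y_W.
Plugging y_Z into W's best response: y_W = 156.5 − 0.5(295/3 − (1/3)y_W) ⇒ (5/6)y_W = 322/3, so y_W = 128.8.
Then y_Z = 295/3 − (1/3)·128.8 = 55.4.

128.8, 55.4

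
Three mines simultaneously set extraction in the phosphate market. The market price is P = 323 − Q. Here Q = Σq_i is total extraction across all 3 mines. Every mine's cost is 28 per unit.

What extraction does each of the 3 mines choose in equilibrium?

A representative mine's profit is π_i = q_i(323 − Q) − 28q_i, with Q = q_i + Σ_{j≠i} q_j.
First-order condition: 295 − 2q_i − Σ_{j≠i} q_j = 0.
With identical mines, set every q_j = q: then 295 − 2q − 2q = 0, i.e. q = 295/4 = 73.75.

73.75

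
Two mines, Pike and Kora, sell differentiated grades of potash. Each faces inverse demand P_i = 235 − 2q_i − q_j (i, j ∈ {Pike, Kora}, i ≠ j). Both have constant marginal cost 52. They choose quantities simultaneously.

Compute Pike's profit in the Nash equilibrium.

2679.12

Mine Pike's profit: π = q_{Pike}(235 − 2q_{Pike} − q_{Kora}) − 52q_{Pike}.
∂π/∂q_{Pike} = 183 − 4q_{Pike} − q_{Kora} = 0 ⇒ q_{Pike} = 45.75 − 0.25q_{Kora}.
By symmetry q_{Kora} = q_{Pike}; substituting into the reaction function, 1.25q_{Pike} = 45.75 and q_{Pike} = 36.6.
P_{Pike} = 235 − 2·36.6 − 36.6 = 125.2.
Profit = (125.2 − 52)·36.6 = 2679.12.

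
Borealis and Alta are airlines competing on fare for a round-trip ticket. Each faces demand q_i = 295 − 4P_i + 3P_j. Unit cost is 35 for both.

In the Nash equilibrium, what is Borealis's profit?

10816

Borealis's profit: π = (P_{Borealis} − 35)(295 − 4P_{Borealis} + 3P_{Alta}).
∂π/∂P_{Borealis} = 435 − 8P_{Borealis} + 3P_{Alta} = 0 ⇒ P_{Borealis} = 54.375 + 0.375P_{Alta}.
The game is symmetric, so in equilibrium P_{Alta} = P_{Borealis}: the reaction function gives 0.625P_{Borealis} = 54.375, hence P_{Borealis} = 87.
q_{Borealis} = 295 − 4·87 + 3·87 = 208.
Profit = (87 − 35)·208 = 10816.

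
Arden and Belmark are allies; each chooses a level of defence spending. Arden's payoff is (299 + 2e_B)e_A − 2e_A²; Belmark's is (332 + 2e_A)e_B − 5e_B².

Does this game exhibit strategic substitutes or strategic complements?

strategic complements

Expanding Arden's payoff: 299e_A + 2e_Be_A − 2e_A².
∂π/∂e_A = 299 + 2e_B − 4e_A = 0, so e_A = 74.75 + 0.5e_B.
The best-response slope de_A/de_B = 0.5 > 0: the reaction function is upward-sloping, so the choices are strategic complements.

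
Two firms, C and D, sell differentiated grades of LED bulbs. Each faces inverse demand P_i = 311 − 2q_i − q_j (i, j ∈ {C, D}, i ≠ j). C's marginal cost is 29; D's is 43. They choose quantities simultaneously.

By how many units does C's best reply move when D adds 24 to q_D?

-6

Firm C's profit: π = q_C(311 − 2q_C − q_D) − 29q_C.
∂π/∂q_C = 282 − 4q_C − q_D = 0 ⇒ q_C = 70.5 − 0.25q_D.
The reaction-function slope is −0.25, so a 24-unit rise in q_D moves q_C by −0.25 × 24 = −6. C's best response falls — the actions are strategic substitutes.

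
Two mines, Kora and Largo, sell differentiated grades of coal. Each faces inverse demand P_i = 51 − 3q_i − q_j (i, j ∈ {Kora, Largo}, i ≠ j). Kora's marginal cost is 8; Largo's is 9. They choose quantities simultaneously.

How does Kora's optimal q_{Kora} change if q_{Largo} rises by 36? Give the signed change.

-6

Mine Kora's profit: π = q_{Kora}(51 − 3q_{Kora} − q_{Largo}) − 8q_{Kora}.
∂π/∂q_{Kora} = 43 − 6q_{Kora} − q_{Largo} = 0 ⇒ q_{Kora} = 43/6 − (1/6)q_{Largo}.
The reaction-function slope is −1/6, so a 36-unit rise in q_{Largo} moves q_{Kora} by −1/6 × 36 = −6. Kora's best response falls — the actions are strategic substitutes.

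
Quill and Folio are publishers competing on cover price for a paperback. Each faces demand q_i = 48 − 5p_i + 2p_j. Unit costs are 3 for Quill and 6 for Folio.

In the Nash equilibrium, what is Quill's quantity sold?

Quill's profit: π = (p_{Quill} − 3)(48 − 5p_{Quill} + 2p_{Folio}).
∂π/∂p_{Quill} = 63 − 10p_{Quill} + 2p_{Folio} = 0 ⇒ p_{Quill} = 6.3 + 0.2p_{Folio}.
Similarly p_{Folio} = 7.8 + 0.2p_{Quill}.
Solving the two reaction functions simultaneously: (1 − (0.2)(0.2))p_{Quill} = 6.3 + 0.2·7.8, so 0.96p_{Quill} = 7.86 and p_{Quill} = 8.1875.
Then p_{Folio} = 7.8 + 0.2·8.1875 = 9.4375.
q_{Quill} = 48 − 5·8.1875 + 2·9.4375 = 25.9375.

25.9375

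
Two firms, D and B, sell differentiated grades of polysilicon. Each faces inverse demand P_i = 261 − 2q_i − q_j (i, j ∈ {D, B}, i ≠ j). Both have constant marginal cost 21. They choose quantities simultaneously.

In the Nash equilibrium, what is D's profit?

4608

Firm D's profit: π = q_D(261 − 2q_D − q_B) − 21q_D.
∂π/∂q_D = 240 − 4q_D − q_B = 0 ⇒ q_D = 60 − 0.25q_B.
Setting q_D = q_B in the reaction function: q_D = 60 − 0.25q_D, so q_D = 60 / 1.25 = 48.
P_D = 261 − 2·48 − 48 = 117.
Profit = (117 − 21)·48 = 4608.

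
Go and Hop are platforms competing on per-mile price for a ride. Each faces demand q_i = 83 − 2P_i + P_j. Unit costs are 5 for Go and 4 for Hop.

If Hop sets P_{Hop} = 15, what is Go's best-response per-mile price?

27

Go's profit: π = (P_{Go} − 5)(83 − 2P_{Go} + P_{Hop}).
∂π/∂P_{Go} = 93 − 4P_{Go} + P_{Hop} = 0 ⇒ P_{Go} = 23.25 + 0.25P_{Hop}.
At P_{Hop} = 15: P_{Go} = 23.25 + 0.25·15 = 27.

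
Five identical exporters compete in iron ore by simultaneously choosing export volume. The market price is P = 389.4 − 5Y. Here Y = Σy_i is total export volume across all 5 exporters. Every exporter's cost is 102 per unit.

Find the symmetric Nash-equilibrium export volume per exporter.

9.58

A representative exporter's profit is π_i = y_i(389.4 − 5Y) − 102y_i, with Y = y_i + Σ_{j≠i} y_j.
First-order condition: 287.4 − 10y_i − 5Σ_{j≠i} y_j = 0.
In a symmetric equilibrium every exporter chooses the same y, so Σ_{j≠i} y_j = 4y. The condition becomes 287.4 − 30y = 0, giving y = 287.4/30 = 9.58.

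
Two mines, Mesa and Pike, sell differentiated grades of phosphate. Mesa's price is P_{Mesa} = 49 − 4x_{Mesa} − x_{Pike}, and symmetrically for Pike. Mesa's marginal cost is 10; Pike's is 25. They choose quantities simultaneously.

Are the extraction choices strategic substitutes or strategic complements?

Mine Mesa's profit: π = x_{Mesa}(49 − 4x_{Mesa} − x_{Pike}) − 10x_{Mesa}.
∂π/∂x_{Mesa} = 39 − 8x_{Mesa} − x_{Pike} = 0 ⇒ x_{Mesa} = 4.875 − 0.125x_{Pike}.
The best-response slope dx_{Mesa}/dx_{Pike} = −0.125 < 0: the reaction function is downward-sloping, so the choices are strategic substitutes.

strategic substitutes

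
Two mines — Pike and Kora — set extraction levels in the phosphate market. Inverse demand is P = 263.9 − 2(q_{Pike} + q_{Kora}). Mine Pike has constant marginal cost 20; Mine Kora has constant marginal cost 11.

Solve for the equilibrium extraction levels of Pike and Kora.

39.15, 43.65

Mine Pike's profit: π = q_{Pike}(263.9 − 2(q_{Pike} + q_{Kora})) − 20q_{Pike}.
∂π/∂q_{Pike} = 243.9 − 4q_{Pike} − 2q_{Kora} = 0, so q_{Pike} = 60.975 − 0.5q_{Kora}.
By the same steps for Kora: q_{Kora} = 63.225 − 0.5q_{Pike}.
Substituting the second reaction function into the first: q_{Pike} = 60.975 − 0.5(63.225 − 0.5q_{Pike}), which gives 0.75q_{Pike} = 29.3625 ⇒ q_{Pike} = 39.15.
Then q_{Kora} = 63.225 − 0.5·39.15 = 43.65.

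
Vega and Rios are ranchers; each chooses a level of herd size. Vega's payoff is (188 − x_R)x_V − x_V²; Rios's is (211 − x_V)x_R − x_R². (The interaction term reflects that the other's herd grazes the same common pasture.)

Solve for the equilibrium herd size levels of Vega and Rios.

Expanding Vega's payoff: 188x_V − x_Rx_V − x_V².
∂π/∂x_V = 188 − x_R − 2x_V = 0, so x_V = 94 − 0.5x_R.
Likewise for Rios: x_R = 105.5 − 0.5x_V.
Solving the two reaction functions simultaneously: (1 − (−0.5)(−0.5))x_V = 94 − 0.5·105.5, so 0.75x_V = 41.25 and x_V = 55.
Then x_R = 105.5 − 0.5·55 = 78.

55, 78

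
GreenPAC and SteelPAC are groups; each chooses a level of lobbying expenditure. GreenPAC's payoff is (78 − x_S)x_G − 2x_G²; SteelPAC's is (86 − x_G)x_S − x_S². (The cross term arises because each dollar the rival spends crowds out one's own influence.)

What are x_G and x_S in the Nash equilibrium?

10, 38

Expanding GreenPAC's payoff: 78x_G − x_Sx_G − 2x_G².
∂π/∂x_G = 78 − x_S − 4x_G = 0, so x_G = 19.5 − 0.25x_S.
Likewise for SteelPAC: x_S = 43 − 0.5x_G.
Solving the two reaction functions simultaneously: (1 − (−0.25)(−0.5))x_G = 19.5 − 0.25·43, so 0.875x_G = 8.75 and x_G = 10.
Then x_S = 43 − 0.5·10 = 38.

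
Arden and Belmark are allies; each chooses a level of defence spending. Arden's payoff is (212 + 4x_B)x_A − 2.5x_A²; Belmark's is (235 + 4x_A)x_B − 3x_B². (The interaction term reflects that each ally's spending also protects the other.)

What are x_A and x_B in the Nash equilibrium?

Expanding Arden's payoff: 212x_A + 4x_Bx_A − 2.5x_A².
∂π/∂x_A = 212 + 4x_B − 5x_A = 0, so x_A = 42.4 + 0.8x_B.
Likewise for Belmark: x_B = 235/6 + (2/3)x_A.
Plugging x_B into Arden's best response: x_A = 42.4 + 0.8(235/6 + (2/3)x_A) ⇒ (7/15)x_A = 1106/15, so x_A = 158.
Then x_B = 235/6 + (2/3)·158 = 144.5.

158, 144.5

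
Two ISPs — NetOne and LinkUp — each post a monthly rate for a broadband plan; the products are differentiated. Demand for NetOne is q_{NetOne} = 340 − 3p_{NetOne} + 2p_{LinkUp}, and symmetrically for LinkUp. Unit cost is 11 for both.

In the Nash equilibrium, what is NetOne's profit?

NetOne's profit: π = (p_{NetOne} − 11)(340 − 3p_{NetOne} + 2p_{LinkUp}).
∂π/∂p_{NetOne} = 373 − 6p_{NetOne} + 2p_{LinkUp} = 0 ⇒ p_{NetOne} = 373/6 + (1/3)p_{LinkUp}.
Setting p_{NetOne} = p_{LinkUp} in the reaction function: p_{NetOne} = 373/6 + (1/3)p_{NetOne}, so p_{NetOne} = (373/6) / (2/3) = 93.25.
q_{NetOne} = 340 − 3·93.25 + 2·93.25 = 246.75.
Profit = (93.25 − 11)·246.75 = 20295.1875.

20295.1875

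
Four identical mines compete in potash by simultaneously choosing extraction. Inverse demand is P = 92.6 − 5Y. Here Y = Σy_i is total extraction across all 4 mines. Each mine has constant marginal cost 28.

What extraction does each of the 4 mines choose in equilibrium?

A representative mine's profit is π_i = y_i(92.6 − 5Y) − 28y_i, with Y = y_i + Σ_{j≠i} y_j.
First-order condition: 64.6 − 10y_i − 5Σ_{j≠i} y_j = 0.
In a symmetric equilibrium every mine chooses the same y, so Σ_{j≠i} y_j = 3y. The condition becomes 64.6 − 25y = 0, giving y = 64.6/25 = 2.584.

2.584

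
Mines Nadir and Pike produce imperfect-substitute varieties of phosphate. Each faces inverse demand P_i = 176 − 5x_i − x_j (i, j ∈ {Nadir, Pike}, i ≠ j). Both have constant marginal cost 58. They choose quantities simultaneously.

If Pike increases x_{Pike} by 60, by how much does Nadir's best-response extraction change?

-6

Mine Nadir's profit: π = x_{Nadir}(176 − 5x_{Nadir} − x_{Pike}) − 58x_{Nadir}.
∂π/∂x_{Nadir} = 118 − 10x_{Nadir} − x_{Pike} = 0 ⇒ x_{Nadir} = 11.8 − 0.1x_{Pike}.
The reaction-function slope is −0.1, so a 60-unit rise in x_{Pike} moves x_{Nadir} by −0.1 × 60 = −6. Nadir's best response falls — the actions are strategic substitutes.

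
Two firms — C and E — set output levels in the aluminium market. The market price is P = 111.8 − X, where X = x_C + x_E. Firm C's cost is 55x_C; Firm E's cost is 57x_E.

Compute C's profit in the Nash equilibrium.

384.16

Firm C's profit: π = x_C(111.8 − (x_C + x_E)) − 55x_C.
∂π/∂x_C = 56.8 − 2x_C − x_E = 0, so x_C = 28.4 − 0.5x_E.
By the same steps for E: x_E = 27.4 − 0.5x_C.
Plugging x_E into C's best response: x_C = 28.4 − 0.5(27.4 − 0.5x_C) ⇒ 0.75x_C = 14.7, so x_C = 19.6.
Then x_E = 27.4 − 0.5·19.6 = 17.6.
Price P = 111.8 − 37.2 = 74.6.
C's profit: (74.6 − 55)·19.6 = 384.16.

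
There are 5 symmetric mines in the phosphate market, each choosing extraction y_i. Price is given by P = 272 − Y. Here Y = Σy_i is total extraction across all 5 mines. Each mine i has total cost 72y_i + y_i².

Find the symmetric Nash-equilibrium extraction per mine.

25

A representative mine's profit is π_i = y_i(272 − Y) − 72y_i − y_i², with Y = y_i + Σ_{j≠i} y_j.
First-order condition: 200 − 4y_i − Σ_{j≠i} y_j = 0.
In a symmetric equilibrium every mine chooses the same y, so Σ_{j≠i} y_j = 4y. The condition becomes 200 − 8y = 0, giving y = 200/8 = 25.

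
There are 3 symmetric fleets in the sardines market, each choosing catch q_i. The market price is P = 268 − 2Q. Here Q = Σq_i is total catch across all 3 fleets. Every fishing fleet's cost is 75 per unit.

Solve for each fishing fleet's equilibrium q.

24.125

A representative fishing fleet's profit is π_i = q_i(268 − 2Q) − 75q_i, with Q = q_i + Σ_{j≠i} q_j.
First-order condition: 193 − 4q_i − 2Σ_{j≠i} q_j = 0.
With identical fishing fleets, set every q_j = q: then 193 − 4q − 4q = 0, i.e. q = 193/8 = 24.125.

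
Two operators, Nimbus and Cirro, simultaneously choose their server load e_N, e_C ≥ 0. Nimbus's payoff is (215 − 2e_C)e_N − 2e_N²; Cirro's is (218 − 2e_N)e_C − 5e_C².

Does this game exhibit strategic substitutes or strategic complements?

strategic substitutes

Expanding Nimbus's payoff: 215e_N − 2e_Ce_N − 2e_N².
∂π/∂e_N = 215 − 2e_C − 4e_N = 0, so e_N = 53.75 − 0.5e_C.
The best-response slope de_N/de_C = −0.5 < 0: the reaction function is downward-sloping, so the choices are strategic substitutes.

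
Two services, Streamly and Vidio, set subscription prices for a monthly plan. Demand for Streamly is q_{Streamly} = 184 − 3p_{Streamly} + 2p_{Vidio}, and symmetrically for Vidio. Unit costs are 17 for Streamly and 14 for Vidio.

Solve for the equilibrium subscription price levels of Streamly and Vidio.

58.1875, 57.0625

Streamly's profit: π = (p_{Streamly} − 17)(184 − 3p_{Streamly} + 2p_{Vidio}).
∂π/∂p_{Streamly} = 235 − 6p_{Streamly} + 2p_{Vidio} = 0 ⇒ p_{Streamly} = 235/6 + (1/3)p_{Vidio}.
Similarly p_{Vidio} = 113/3 + (1/3)p_{Streamly}.
Substituting the second reaction function into the first: p_{Streamly} = 235/6 + (1/3)(113/3 + (1/3)p_{Streamly}), which gives (8/9)p_{Streamly} = 931/18 ⇒ p_{Streamly} = 58.1875.
Then p_{Vidio} = 113/3 + (1/3)·58.1875 = 57.0625.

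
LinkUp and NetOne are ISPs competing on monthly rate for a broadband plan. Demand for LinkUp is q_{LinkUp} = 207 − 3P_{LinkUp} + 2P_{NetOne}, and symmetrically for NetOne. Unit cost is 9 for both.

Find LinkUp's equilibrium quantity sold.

148.5

LinkUp's profit: π = (P_{LinkUp} − 9)(207 − 3P_{LinkUp} + 2P_{NetOne}).
∂π/∂P_{LinkUp} = 234 − 6P_{LinkUp} + 2P_{NetOne} = 0 ⇒ P_{LinkUp} = 39 + (1/3)P_{NetOne}.
The game is symmetric, so in equilibrium P_{NetOne} = P_{LinkUp}: the reaction function gives (2/3)P_{LinkUp} = 39, hence P_{LinkUp} = 58.5.
q_{LinkUp} = 207 − 3·58.5 + 2·58.5 = 148.5.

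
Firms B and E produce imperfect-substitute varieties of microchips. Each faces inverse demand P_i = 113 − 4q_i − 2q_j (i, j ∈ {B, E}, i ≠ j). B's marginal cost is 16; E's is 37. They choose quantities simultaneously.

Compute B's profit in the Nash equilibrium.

Firm B's profit: π = q_B(113 − 4q_B − 2q_E) − 16q_B.
∂π/∂q_B = 97 − 8q_B − 2q_E = 0 ⇒ q_B = 12.125 − 0.25q_E.
Similarly q_E = 9.5 − 0.25q_B.
Substituting the second reaction function into the first: q_B = 12.125 − 0.25(9.5 − 0.25q_B), which gives 0.9375q_B = 9.75 ⇒ q_B = 10.4.
Then q_E = 9.5 − 0.25·10.4 = 6.9.
P_B = 113 − 4·10.4 − 2·6.9 = 57.6.
Profit = (57.6 − 16)·10.4 = 432.64.

432.64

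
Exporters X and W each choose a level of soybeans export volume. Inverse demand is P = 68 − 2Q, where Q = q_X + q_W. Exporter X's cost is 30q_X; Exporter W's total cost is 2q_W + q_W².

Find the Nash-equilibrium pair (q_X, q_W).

Exporter X's profit: π = q_X(68 − 2(q_X + q_W)) − 30q_X.
∂π/∂q_X = 38 − 4q_X − 2q_W = 0, so q_X = 9.5 − 0.5q_W.
For W: ∂π/∂q_W = 66 − 6q_W − 2q_X = 0 ⇒ q_W = 11 − (1/3)q_X.
Plugging q_W into X's best response: q_X = 9.5 − 0.5(11 − (1/3)q_X) ⇒ (5/6)q_X = 4, so q_X = 4.8.
Then q_W = 11 − (1/3)·4.8 = 9.4.

4.8, 9.4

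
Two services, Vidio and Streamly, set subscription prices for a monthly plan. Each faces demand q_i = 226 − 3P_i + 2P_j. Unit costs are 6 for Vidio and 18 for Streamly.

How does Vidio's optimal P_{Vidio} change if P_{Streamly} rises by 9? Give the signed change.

3

Vidio's profit: π = (P_{Vidio} − 6)(226 − 3P_{Vidio} + 2P_{Streamly}).
∂π/∂P_{Vidio} = 244 − 6P_{Vidio} + 2P_{Streamly} = 0 ⇒ P_{Vidio} = 122/3 + (1/3)P_{Streamly}.
The reaction-function slope is 1/3, so a 9-unit rise in P_{Streamly} moves P_{Vidio} by 1/3 × 9 = 3. Vidio's best response rises — the actions are strategic complements.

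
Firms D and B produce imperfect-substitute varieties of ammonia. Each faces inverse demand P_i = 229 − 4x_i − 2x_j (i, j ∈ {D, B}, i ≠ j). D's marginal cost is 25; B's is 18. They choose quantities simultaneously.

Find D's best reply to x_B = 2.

25

Firm D's profit: π = x_D(229 − 4x_D − 2x_B) − 25x_D.
∂π/∂x_D = 204 − 8x_D − 2x_B = 0 ⇒ x_D = 25.5 − 0.25x_B.
At x_B = 2: x_D = 25.5 − 0.25·2 = 25.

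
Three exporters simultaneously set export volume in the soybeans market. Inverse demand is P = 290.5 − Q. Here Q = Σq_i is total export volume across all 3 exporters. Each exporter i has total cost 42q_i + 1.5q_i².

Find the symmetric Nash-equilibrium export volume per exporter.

A representative exporter's profit is π_i = q_i(290.5 − Q) − 42q_i − 1.5q_i², with Q = q_i + Σ_{j≠i} q_j.
First-order condition: 248.5 − 5q_i − Σ_{j≠i} q_j = 0.
Imposing symmetry (q_j = q for all j) turns Σ_{j≠i} q_j into 2q, so 248.5 = 7q and q = 35.5.

35.5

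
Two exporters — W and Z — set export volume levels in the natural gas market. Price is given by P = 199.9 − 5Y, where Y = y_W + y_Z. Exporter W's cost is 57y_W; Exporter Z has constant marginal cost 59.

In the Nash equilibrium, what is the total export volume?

18.92

Exporter W's profit: π = y_W(199.9 − 5(y_W + y_Z)) − 57y_W.
∂π/∂y_W = 142.9 − 10y_W − 5y_Z = 0, so y_W = 14.29 − 0.5y_Z.
By the same steps for Z: y_Z = 14.09 − 0.5y_W.
Plugging y_Z into W's best response: y_W = 14.29 − 0.5(14.09 − 0.5y_W) ⇒ 0.75y_W = 7.245, so y_W = 9.66.
Then y_Z = 14.09 − 0.5·9.66 = 9.26.
Total export volume: 9.66 + 9.26 = 18.92.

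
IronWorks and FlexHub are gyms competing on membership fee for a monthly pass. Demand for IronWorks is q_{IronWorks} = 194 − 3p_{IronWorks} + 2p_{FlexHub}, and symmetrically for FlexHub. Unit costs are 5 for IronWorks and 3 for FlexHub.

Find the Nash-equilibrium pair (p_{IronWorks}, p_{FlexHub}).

51.875, 51.125

IronWorks's profit: π = (p_{IronWorks} − 5)(194 − 3p_{IronWorks} + 2p_{FlexHub}).
∂π/∂p_{IronWorks} = 209 − 6p_{IronWorks} + 2p_{FlexHub} = 0 ⇒ p_{IronWorks} = 209/6 + (1/3)p_{FlexHub}.
Similarly p_{FlexHub} = 203/6 + (1/3)p_{IronWorks}.
Plugging p_{FlexHub} into IronWorks's best response: p_{IronWorks} = 209/6 + (1/3)(203/6 + (1/3)p_{IronWorks}) ⇒ (8/9)p_{IronWorks} = 415/9, so p_{IronWorks} = 51.875.
Then p_{FlexHub} = 203/6 + (1/3)·51.875 = 51.125.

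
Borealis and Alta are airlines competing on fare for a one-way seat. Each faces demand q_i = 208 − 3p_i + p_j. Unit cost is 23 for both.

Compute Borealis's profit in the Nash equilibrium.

Borealis's profit: π = (p_{Borealis} − 23)(208 − 3p_{Borealis} + p_{Alta}).
∂π/∂p_{Borealis} = 277 − 6p_{Borealis} + p_{Alta} = 0 ⇒ p_{Borealis} = 277/6 + (1/6)p_{Alta}.
The game is symmetric, so in equilibrium p_{Alta} = p_{Borealis}: the reaction function gives (5/6)p_{Borealis} = 277/6, hence p_{Borealis} = 55.4.
q_{Borealis} = 208 − 3·55.4 + 55.4 = 97.2.
Profit = (55.4 − 23)·97.2 = 3149.28.

3149.28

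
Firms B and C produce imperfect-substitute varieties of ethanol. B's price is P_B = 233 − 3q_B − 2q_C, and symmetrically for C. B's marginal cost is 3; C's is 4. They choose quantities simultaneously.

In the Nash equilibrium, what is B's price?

89.4375

Firm B's profit: π = q_B(233 − 3q_B − 2q_C) − 3q_B.
∂π/∂q_B = 230 − 6q_B − 2q_C = 0 ⇒ q_B = 115/3 − (1/3)q_C.
Similarly q_C = 229/6 − (1/3)q_B.
Substituting the second reaction function into the first: q_B = 115/3 − (1/3)(229/6 − (1/3)q_B), which gives (8/9)q_B = 461/18 ⇒ q_B = 28.8125.
Then q_C = 229/6 − (1/3)·28.8125 = 28.5625.
P_B = 233 − 3·28.8125 − 2·28.5625 = 89.4375.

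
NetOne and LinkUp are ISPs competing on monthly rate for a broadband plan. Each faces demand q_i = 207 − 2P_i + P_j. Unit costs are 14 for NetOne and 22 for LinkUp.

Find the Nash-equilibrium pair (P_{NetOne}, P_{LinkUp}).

79.4, 82.6

NetOne's profit: π = (P_{NetOne} − 14)(207 − 2P_{NetOne} + P_{LinkUp}).
∂π/∂P_{NetOne} = 235 − 4P_{NetOne} + P_{LinkUp} = 0 ⇒ P_{NetOne} = 58.75 + 0.25P_{LinkUp}.
Similarly P_{LinkUp} = 62.75 + 0.25P_{NetOne}.
Plugging P_{LinkUp} into NetOne's best response: P_{NetOne} = 58.75 + 0.25(62.75 + 0.25P_{NetOne}) ⇒ 0.9375P_{NetOne} = 74.4375, so P_{NetOne} = 79.4.
Then P_{LinkUp} = 62.75 + 0.25·79.4 = 82.6.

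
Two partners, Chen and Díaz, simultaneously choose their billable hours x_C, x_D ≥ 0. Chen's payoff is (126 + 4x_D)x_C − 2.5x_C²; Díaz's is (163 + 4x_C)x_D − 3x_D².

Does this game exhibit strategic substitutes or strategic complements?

strategic complements

Expanding Chen's payoff: 126x_C + 4x_Dx_C − 2.5x_C².
∂π/∂x_C = 126 + 4x_D − 5x_C = 0, so x_C = 25.2 + 0.8x_D.
The best-response slope dx_C/dx_D = 0.8 > 0: the reaction function is upward-sloping, so the choices are strategic complements.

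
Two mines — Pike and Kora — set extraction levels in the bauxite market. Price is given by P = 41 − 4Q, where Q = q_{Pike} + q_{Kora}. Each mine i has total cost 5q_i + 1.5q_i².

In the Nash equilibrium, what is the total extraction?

4.8

Mine Pike's profit: π = q_{Pike}(41 − 4(q_{Pike} + q_{Kora})) − 5q_{Pike} − 1.5q_{Pike}².
∂π/∂q_{Pike} = 36 − 11q_{Pike} − 4q_{Kora} = 0, so q_{Pike} = 36/11 − (4/11)q_{Kora}.
Setting q_{Pike} = q_{Kora} in the reaction function: q_{Pike} = 36/11 − (4/11)q_{Pike}, so q_{Pike} = (36/11) / (15/11) = 2.4.
Total extraction: 2.4 + 2.4 = 4.8.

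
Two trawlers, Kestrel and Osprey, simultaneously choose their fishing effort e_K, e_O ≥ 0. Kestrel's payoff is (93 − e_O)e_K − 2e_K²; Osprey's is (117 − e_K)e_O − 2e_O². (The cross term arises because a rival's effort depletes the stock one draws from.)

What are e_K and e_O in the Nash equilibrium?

Expanding Kestrel's payoff: 93e_K − e_Oe_K − 2e_K².
∂π/∂e_K = 93 − e_O − 4e_K = 0, so e_K = 23.25 − 0.25e_O.
Likewise for Osprey: e_O = 29.25 − 0.25e_K.
Solving the two reaction functions simultaneously: (1 − (−0.25)(−0.25))e_K = 23.25 − 0.25·29.25, so 0.9375e_K = 15.9375 and e_K = 17.
Then e_O = 29.25 − 0.25·17 = 25.

17, 25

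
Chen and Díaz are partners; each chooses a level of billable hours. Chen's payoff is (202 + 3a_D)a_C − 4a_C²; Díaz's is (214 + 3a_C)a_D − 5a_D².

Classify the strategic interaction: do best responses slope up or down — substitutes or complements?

strategic complements

Expanding Chen's payoff: 202a_C + 3a_Da_C − 4a_C².
∂π/∂a_C = 202 + 3a_D − 8a_C = 0, so a_C = 25.25 + 0.375a_D.
The best-response slope da_C/da_D = 0.375 > 0: the reaction function is upward-sloping, so the choices are strategic complements.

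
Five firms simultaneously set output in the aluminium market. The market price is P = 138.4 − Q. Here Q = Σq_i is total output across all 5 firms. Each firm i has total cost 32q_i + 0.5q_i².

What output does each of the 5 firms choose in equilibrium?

15.2

A representative firm's profit is π_i = q_i(138.4 − Q) − 32q_i − 0.5q_i², with Q = q_i + Σ_{j≠i} q_j.
First-order condition: 106.4 − 3q_i − Σ_{j≠i} q_j = 0.
Imposing symmetry (q_j = q for all j) turns Σ_{j≠i} q_j into 4q, so 106.4 = 7q and q = 15.2.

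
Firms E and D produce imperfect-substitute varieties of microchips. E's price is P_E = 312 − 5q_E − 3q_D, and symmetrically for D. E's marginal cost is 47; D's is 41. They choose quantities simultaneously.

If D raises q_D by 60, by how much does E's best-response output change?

Firm E's profit: π = q_E(312 − 5q_E − 3q_D) − 47q_E.
∂π/∂q_E = 265 − 10q_E − 3q_D = 0 ⇒ q_E = 26.5 − 0.3q_D.
The reaction-function slope is −0.3, so a 60-unit rise in q_D moves q_E by −0.3 × 60 = −18. E's best response falls — the actions are strategic substitutes.

-18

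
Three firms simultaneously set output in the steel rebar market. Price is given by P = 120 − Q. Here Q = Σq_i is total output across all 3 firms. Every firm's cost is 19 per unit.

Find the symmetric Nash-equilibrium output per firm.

A representative firm's profit is π_i = q_i(120 − Q) − 19q_i, with Q = q_i + Σ_{j≠i} q_j.
First-order condition: 101 − 2q_i − Σ_{j≠i} q_j = 0.
With identical firms, set every q_j = q: then 101 − 2q − 2q = 0, i.e. q = 101/4 = 25.25.

25.25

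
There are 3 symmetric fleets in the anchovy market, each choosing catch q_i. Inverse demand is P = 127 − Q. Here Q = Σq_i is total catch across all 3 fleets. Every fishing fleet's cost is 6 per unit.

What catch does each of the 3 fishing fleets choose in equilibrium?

A representative fishing fleet's profit is π_i = q_i(127 − Q) − 6q_i, with Q = q_i + Σ_{j≠i} q_j.
First-order condition: 121 − 2q_i − Σ_{j≠i} q_j = 0.
In a symmetric equilibrium every fishing fleet chooses the same q, so Σ_{j≠i} q_j = 2q. The condition becomes 121 − 4q = 0, giving q = 121/4 = 30.25.

30.25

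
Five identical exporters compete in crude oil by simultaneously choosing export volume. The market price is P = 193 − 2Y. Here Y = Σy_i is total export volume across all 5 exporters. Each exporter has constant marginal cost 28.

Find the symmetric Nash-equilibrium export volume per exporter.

A representative exporter's profit is π_i = y_i(193 − 2Y) − 28y_i, with Y = y_i + Σ_{j≠i} y_j.
First-order condition: 165 − 4y_i − 2Σ_{j≠i} y_j = 0.
With identical exporters, set every y_j = y: then 165 − 4y − 8y = 0, i.e. y = 165/12 = 13.75.

13.75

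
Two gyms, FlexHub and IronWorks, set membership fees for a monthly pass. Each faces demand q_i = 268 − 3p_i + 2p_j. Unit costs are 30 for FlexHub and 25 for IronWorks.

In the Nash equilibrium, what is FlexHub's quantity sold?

FlexHub's profit: π = (p_{FlexHub} − 30)(268 − 3p_{FlexHub} + 2p_{IronWorks}).
∂π/∂p_{FlexHub} = 358 − 6p_{FlexHub} + 2p_{IronWorks} = 0 ⇒ p_{FlexHub} = 179/3 + (1/3)p_{IronWorks}.
Similarly p_{IronWorks} = 343/6 + (1/3)p_{FlexHub}.
Substituting the second reaction function into the first: p_{FlexHub} = 179/3 + (1/3)(343/6 + (1/3)p_{FlexHub}), which gives (8/9)p_{FlexHub} = 1417/18 ⇒ p_{FlexHub} = 88.5625.
Then p_{IronWorks} = 343/6 + (1/3)·88.5625 = 86.6875.
q_{FlexHub} = 268 − 3·88.5625 + 2·86.6875 = 175.6875.

175.6875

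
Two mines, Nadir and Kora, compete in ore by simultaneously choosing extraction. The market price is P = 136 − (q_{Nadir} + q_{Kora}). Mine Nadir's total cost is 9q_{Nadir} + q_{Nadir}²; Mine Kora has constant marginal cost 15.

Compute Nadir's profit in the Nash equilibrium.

Mine Nadir's profit: π = q_{Nadir}(136 − (q_{Nadir} + q_{Kora})) − 9q_{Nadir} − q_{Nadir}².
∂π/∂q_{Nadir} = 127 − 4q_{Nadir} − q_{Kora} = 0, so q_{Nadir} = 31.75 − 0.25q_{Kora}.
For Kora: ∂π/∂q_{Kora} = 121 − 2q_{Kora} − q_{Nadir} = 0 ⇒ q_{Kora} = 60.5 − 0.5q_{Nadir}.
Plugging q_{Kora} into Nadir's best response: q_{Nadir} = 31.75 − 0.25(60.5 − 0.5q_{Nadir}) ⇒ 0.875q_{Nadir} = 16.625, so q_{Nadir} = 19.
Then q_{Kora} = 60.5 − 0.5·19 = 51.
Price P = 136 − 70 = 66.
Nadir's profit: (66 − 9)·19 − (19)² = 722.

722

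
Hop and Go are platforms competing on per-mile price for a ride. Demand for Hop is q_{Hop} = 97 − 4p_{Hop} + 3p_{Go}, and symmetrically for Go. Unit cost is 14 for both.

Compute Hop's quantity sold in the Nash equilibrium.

Hop's profit: π = (p_{Hop} − 14)(97 − 4p_{Hop} + 3p_{Go}).
∂π/∂p_{Hop} = 153 − 8p_{Hop} + 3p_{Go} = 0 ⇒ p_{Hop} = 19.125 + 0.375p_{Go}.
Setting p_{Hop} = p_{Go} in the reaction function: p_{Hop} = 19.125 + 0.375p_{Hop}, so p_{Hop} = 19.125 / 0.625 = 30.6.
q_{Hop} = 97 − 4·30.6 + 3·30.6 = 66.4.

66.4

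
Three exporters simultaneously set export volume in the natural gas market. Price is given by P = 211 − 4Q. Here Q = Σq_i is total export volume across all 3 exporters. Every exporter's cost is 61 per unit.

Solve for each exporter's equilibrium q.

9.375

A representative exporter's profit is π_i = q_i(211 − 4Q) − 61q_i, with Q = q_i + Σ_{j≠i} q_j.
First-order condition: 150 − 8q_i − 4Σ_{j≠i} q_j = 0.
In a symmetric equilibrium every exporter chooses the same q, so Σ_{j≠i} q_j = 2q. The condition becomes 150 − 16q = 0, giving q = 150/16 = 9.375.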